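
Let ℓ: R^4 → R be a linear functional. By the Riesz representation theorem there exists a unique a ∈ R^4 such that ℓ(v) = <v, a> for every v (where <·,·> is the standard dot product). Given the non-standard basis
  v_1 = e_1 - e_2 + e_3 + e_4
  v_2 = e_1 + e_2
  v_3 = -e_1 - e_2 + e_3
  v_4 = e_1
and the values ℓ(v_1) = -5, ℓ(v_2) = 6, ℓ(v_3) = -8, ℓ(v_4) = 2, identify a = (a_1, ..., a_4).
a = (2, 4, -2, -1)

Write a = (a_1, ..., a_4) in the standard basis. For each basis vector v_i, ℓ(v_i) = <v_i, a> is a linear equation in the a_j's. Collect the n equations into a matrix system V a = ℓ, where row i of V is v_i (expressed in the standard basis). Since V is invertible (lower-triangular with 1s on the diagonal, up to permutation), solve by back-substitution:
  V =
[[1, -1, 1, 1],
 [1, 1, 0, 0],
 [-1, -1, 1, 0],
 [1, 0, 0, 0]]
  V a = (-5, 6, -8, 2)
Solving gives a = (2, 4, -2, -1).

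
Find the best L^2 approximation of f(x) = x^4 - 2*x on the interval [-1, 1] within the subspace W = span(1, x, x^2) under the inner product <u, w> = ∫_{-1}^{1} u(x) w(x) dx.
g(x) = 6*x^2/7 - 2*x - 3/35

The best approximation g ∈ W is the orthogonal projection of f onto W. Writing g = a_0 + a_1 x + a_2 x^2, the coefficients solve the normal equations G · a = b where
  G_{ij} = <φ_i, φ_j> and b_i = <f, φ_i>, with φ_0 = 1, φ_1 = x, φ_2 = x^2.
G =
  [2, 0, 2/3]
  [0, 2/3, 0]
  [2/3, 0, 2/5],
b = (2/5, -4/3, 2/7).
Solving gives a_0 = -3/35, a_1 = -2, a_2 = 6/7, so
  g(x) = 6*x^2/7 - 2*x - 3/35.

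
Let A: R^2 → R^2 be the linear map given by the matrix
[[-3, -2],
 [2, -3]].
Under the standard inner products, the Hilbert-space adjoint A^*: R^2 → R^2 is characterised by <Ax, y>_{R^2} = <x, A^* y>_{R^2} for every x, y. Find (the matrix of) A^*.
A^* = A^T =
[[-3, 2],
 [-2, -3]]

For real matrices with standard dot products, the defining identity <Ax, y> = <x, A^* y> gives (Ax)^T y = x^T (A^*) y, i.e. x^T A^T y = x^T (A^*) y. Since this holds for all x, y, we must have A^* = A^T. Therefore
A^* =
[[-3, 2],
 [-2, -3]].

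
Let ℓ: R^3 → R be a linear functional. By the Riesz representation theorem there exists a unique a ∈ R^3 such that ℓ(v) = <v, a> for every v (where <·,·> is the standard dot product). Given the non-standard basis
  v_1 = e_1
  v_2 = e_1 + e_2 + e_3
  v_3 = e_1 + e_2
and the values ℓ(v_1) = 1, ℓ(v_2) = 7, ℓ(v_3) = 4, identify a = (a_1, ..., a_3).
a = (1, 3, 3)

Write a = (a_1, ..., a_3) in the standard basis. For each basis vector v_i, ℓ(v_i) = <v_i, a> is a linear equation in the a_j's. Collect the n equations into a matrix system V a = ℓ, where row i of V is v_i (expressed in the standard basis). Since V is invertible (lower-triangular with 1s on the diagonal, up to permutation), solve by back-substitution:
  V =
[[1, 0, 0],
 [1, 1, 1],
 [1, 1, 0]]
  V a = (1, 7, 4)
Solving gives a = (1, 3, 3).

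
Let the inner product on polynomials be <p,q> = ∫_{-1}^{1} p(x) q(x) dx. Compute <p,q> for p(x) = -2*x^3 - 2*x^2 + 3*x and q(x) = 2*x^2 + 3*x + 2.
<p,q> = -2/3

Expand the product: p(x)·q(x) = -4*x^5 - 10*x^4 - 4*x^3 + 5*x^2 + 6*x.
∫_{-1}^{1} of each monomial x^k gives [2/(k+1) if k even, 0 if k odd]. Integrating term-by-term (or equivalently evaluating the antiderivative F(x) = -2*x^6/3 - 2*x^5 - x^4 + 5*x^3/3 + 3*x^2 at the endpoints):
  F(1) − F(−1) = 1 − (5/3) = -2/3.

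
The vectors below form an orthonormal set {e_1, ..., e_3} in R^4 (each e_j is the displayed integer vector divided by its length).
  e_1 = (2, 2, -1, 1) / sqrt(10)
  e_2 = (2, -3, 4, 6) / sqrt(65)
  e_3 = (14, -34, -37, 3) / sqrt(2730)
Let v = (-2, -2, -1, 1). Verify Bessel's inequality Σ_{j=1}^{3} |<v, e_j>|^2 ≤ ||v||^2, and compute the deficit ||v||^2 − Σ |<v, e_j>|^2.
Σ |<v, e_j>|^2 = 130/21; ||v||^2 = 10; deficit = 80/21

Write each e_j = u_j / sqrt(<u_j, u_j>) where u_j is the displayed integer vector. Then <v, e_j> = <v, u_j> / sqrt(<u_j, u_j>), so |<v, e_j>|^2 = <v, u_j>^2 / <u_j, u_j>.
Coefficients: <v, e_1> = -6/sqrt(10), <v, e_2> = 4/sqrt(65), <v, e_3> = 80/sqrt(2730).
Square and sum: Σ |<v, e_j>|^2 = 130/21.
Compute ||v||^2 = v·v = 10.
Deficit = 10 − 130/21 = 80/21 ≥ 0, confirming Bessel's inequality. (The deficit equals ||v − Σ <v,e_j> e_j||^2, the squared distance from v to span{e_j}.)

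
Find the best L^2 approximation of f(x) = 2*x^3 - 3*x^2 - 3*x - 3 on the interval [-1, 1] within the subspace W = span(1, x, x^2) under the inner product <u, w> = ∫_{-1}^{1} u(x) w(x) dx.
g(x) = -3*x^2 - 9*x/5 - 3

The best approximation g ∈ W is the orthogonal projection of f onto W. Writing g = a_0 + a_1 x + a_2 x^2, the coefficients solve the normal equations G · a = b where
  G_{ij} = <φ_i, φ_j> and b_i = <f, φ_i>, with φ_0 = 1, φ_1 = x, φ_2 = x^2.
G =
  [2, 0, 2/3]
  [0, 2/3, 0]
  [2/3, 0, 2/5],
b = (-8, -6/5, -16/5).
Solving gives a_0 = -3, a_1 = -9/5, a_2 = -3, so
  g(x) = -3*x^2 - 9*x/5 - 3.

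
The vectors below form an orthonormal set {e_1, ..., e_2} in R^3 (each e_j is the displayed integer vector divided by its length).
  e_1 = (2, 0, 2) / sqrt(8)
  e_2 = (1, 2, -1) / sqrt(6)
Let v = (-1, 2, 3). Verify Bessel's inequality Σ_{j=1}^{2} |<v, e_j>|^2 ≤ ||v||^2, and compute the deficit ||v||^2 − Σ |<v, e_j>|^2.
Σ |<v, e_j>|^2 = 2; ||v||^2 = 14; deficit = 12

Write each e_j = u_j / sqrt(<u_j, u_j>) where u_j is the displayed integer vector. Then <v, e_j> = <v, u_j> / sqrt(<u_j, u_j>), so |<v, e_j>|^2 = <v, u_j>^2 / <u_j, u_j>.
Coefficients: <v, e_1> = 4/sqrt(8), <v, e_2> = 0/sqrt(6).
Square and sum: Σ |<v, e_j>|^2 = 2.
Compute ||v||^2 = v·v = 14.
Deficit = 14 − 2 = 12 ≥ 0, confirming Bessel's inequality. (The deficit equals ||v − Σ <v,e_j> e_j||^2, the squared distance from v to span{e_j}.)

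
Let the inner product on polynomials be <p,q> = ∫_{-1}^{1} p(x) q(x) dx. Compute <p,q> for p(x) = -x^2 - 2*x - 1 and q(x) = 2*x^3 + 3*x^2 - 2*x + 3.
<p,q> = -152/15

Expand the product: p(x)·q(x) = -2*x^5 - 7*x^4 - 6*x^3 - 2*x^2 - 4*x - 3.
∫_{-1}^{1} of each monomial x^k gives [2/(k+1) if k even, 0 if k odd]. Integrating term-by-term (or equivalently evaluating the antiderivative F(x) = -x^6/3 - 7*x^5/5 - 3*x^4/2 - 2*x^3/3 - 2*x^2 - 3*x at the endpoints):
  F(1) − F(−1) = -89/10 − (37/30) = -152/15.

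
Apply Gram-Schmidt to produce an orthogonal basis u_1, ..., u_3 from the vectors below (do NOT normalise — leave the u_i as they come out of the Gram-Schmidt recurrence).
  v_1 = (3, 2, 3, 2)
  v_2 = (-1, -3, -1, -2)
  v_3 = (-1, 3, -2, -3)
Orthogonal basis:
  u_1 = (3, 2, 3, 2)
  u_2 = (11/13, -23/13, 11/13, -10/13)
  u_3 = (127/134, 120/67, -7/134, -210/67)

Apply the Gram-Schmidt recurrence
  u_1 = v_1
  u_i = v_i − Σ_{j<i} ((v_i · u_j) / (u_j · u_j)) · u_j.

Step by step this gives:
  u_1 = (3, 2, 3, 2)
  u_2 = (11/13, -23/13, 11/13, -10/13)
  u_3 = (127/134, 120/67, -7/134, -210/67)

Orthogonality check:
  u_2 · u_1 = 0 (should be 0)
  u_3 · u_1 = 0 (should be 0)
  u_3 · u_2 = 0 (should be 0)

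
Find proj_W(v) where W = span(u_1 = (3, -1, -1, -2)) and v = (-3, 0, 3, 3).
proj_W(v) = (-18/5, 6/5, 6/5, 12/5)

Set up U = [u_1 | ... | u_1] ∈ R^(4×1). The projector onto W = col(U) is P = U (U^T U)^(-1) U^T.
Compute U^T U =
  [15],
and U^T v = (-18).
Solve U^T U · c = U^T v for the coefficients: c = (-6/5). The projection is proj_W(v) = U c.
Check: (v - proj_W(v)) · u_1 = 0  (should be 0).
Result: proj_W(v) = (-18/5, 6/5, 6/5, 12/5).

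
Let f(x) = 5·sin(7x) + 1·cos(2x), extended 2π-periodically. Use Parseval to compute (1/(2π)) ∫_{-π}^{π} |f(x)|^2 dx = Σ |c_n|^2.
Σ |c_n|^2 = 13

Expand |f|^2 and use orthogonality of {sin(nx), cos(mx)} on [-π, π]:
  ∫_{-π}^{π} sin(nx)^2 dx = π, ∫ cos(mx)^2 dx = π, and cross terms integrate to 0.
So ∫_{-π}^{π} f(x)^2 dx = 5^2 · π + 1^2 · π = (25 + 1)π.
Divide by 2π: (25 + 1)/2 = 13.
By Parseval, this equals Σ |c_n|^2.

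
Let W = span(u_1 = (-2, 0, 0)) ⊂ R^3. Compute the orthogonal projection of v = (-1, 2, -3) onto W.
proj_W(v) = (-1, 0, 0)

Set up U = [u_1 | ... | u_1] ∈ R^(3×1). The projector onto W = col(U) is P = U (U^T U)^(-1) U^T.
Compute U^T U =
  [4],
and U^T v = (2).
Solve U^T U · c = U^T v for the coefficients: c = (1/2). The projection is proj_W(v) = U c.
Check: (v - proj_W(v)) · u_1 = 0  (should be 0).
Result: proj_W(v) = (-1, 0, 0).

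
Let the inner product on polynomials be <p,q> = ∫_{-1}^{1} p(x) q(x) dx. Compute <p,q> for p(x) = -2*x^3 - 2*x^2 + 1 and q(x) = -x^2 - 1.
<p,q> = -8/15

Expand the product: p(x)·q(x) = 2*x^5 + 2*x^4 + 2*x^3 + x^2 - 1.
∫_{-1}^{1} of each monomial x^k gives [2/(k+1) if k even, 0 if k odd]. Integrating term-by-term (or equivalently evaluating the antiderivative F(x) = x^6/3 + 2*x^5/5 + x^4/2 + x^3/3 - x at the endpoints):
  F(1) − F(−1) = 17/30 − (11/10) = -8/15.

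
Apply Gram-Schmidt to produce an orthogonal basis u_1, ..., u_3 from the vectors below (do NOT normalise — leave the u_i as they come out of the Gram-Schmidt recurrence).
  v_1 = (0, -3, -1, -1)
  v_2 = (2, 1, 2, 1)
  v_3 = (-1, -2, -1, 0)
Orthogonal basis:
  u_1 = (0, -3, -1, -1)
  u_2 = (2, -7/11, 16/11, 5/11)
  u_3 = (-13/37, -11/37, 4/37, 29/37)

Apply the Gram-Schmidt recurrence
  u_1 = v_1
  u_i = v_i − Σ_{j<i} ((v_i · u_j) / (u_j · u_j)) · u_j.

Step by step this gives:
  u_1 = (0, -3, -1, -1)
  u_2 = (2, -7/11, 16/11, 5/11)
  u_3 = (-13/37, -11/37, 4/37, 29/37)

Orthogonality check:
  u_2 · u_1 = 0 (should be 0)
  u_3 · u_1 = 0 (should be 0)
  u_3 · u_2 = 0 (should be 0)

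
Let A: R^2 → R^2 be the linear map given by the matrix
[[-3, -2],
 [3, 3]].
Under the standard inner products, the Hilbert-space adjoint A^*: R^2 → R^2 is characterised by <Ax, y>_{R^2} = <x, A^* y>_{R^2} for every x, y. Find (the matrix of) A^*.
A^* = A^T =
[[-3, 3],
 [-2, 3]]

For real matrices with standard dot products, the defining identity <Ax, y> = <x, A^* y> gives (Ax)^T y = x^T (A^*) y, i.e. x^T A^T y = x^T (A^*) y. Since this holds for all x, y, we must have A^* = A^T. Therefore
A^* =
[[-3, 3],
 [-2, 3]].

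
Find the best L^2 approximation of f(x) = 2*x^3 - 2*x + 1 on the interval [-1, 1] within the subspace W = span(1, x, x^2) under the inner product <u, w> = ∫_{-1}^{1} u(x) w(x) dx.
g(x) = 1 - 4*x/5

The best approximation g ∈ W is the orthogonal projection of f onto W. Writing g = a_0 + a_1 x + a_2 x^2, the coefficients solve the normal equations G · a = b where
  G_{ij} = <φ_i, φ_j> and b_i = <f, φ_i>, with φ_0 = 1, φ_1 = x, φ_2 = x^2.
G =
  [2, 0, 2/3]
  [0, 2/3, 0]
  [2/3, 0, 2/5],
b = (2, -8/15, 2/3).
Solving gives a_0 = 1, a_1 = -4/5, a_2 = 0, so
  g(x) = 1 - 4*x/5.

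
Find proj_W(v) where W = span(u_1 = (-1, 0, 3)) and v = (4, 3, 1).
proj_W(v) = (1/10, 0, -3/10)

Set up U = [u_1 | ... | u_1] ∈ R^(3×1). The projector onto W = col(U) is P = U (U^T U)^(-1) U^T.
Compute U^T U =
  [10],
and U^T v = (-1).
Solve U^T U · c = U^T v for the coefficients: c = (-1/10). The projection is proj_W(v) = U c.
Check: (v - proj_W(v)) · u_1 = 0  (should be 0).
Result: proj_W(v) = (1/10, 0, -3/10).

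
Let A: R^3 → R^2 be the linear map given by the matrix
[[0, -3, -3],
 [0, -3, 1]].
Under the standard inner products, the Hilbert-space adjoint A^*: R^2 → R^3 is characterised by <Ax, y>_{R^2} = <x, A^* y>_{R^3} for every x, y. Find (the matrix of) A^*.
A^* = A^T =
[[0, 0],
 [-3, -3],
 [-3, 1]]

For real matrices with standard dot products, the defining identity <Ax, y> = <x, A^* y> gives (Ax)^T y = x^T (A^*) y, i.e. x^T A^T y = x^T (A^*) y. Since this holds for all x, y, we must have A^* = A^T. Therefore
A^* =
[[0, 0],
 [-3, -3],
 [-3, 1]].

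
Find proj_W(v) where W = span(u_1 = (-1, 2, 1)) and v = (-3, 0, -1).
proj_W(v) = (-1/3, 2/3, 1/3)

Set up U = [u_1 | ... | u_1] ∈ R^(3×1). The projector onto W = col(U) is P = U (U^T U)^(-1) U^T.
Compute U^T U =
  [6],
and U^T v = (2).
Solve U^T U · c = U^T v for the coefficients: c = (1/3). The projection is proj_W(v) = U c.
Check: (v - proj_W(v)) · u_1 = 0  (should be 0).
Result: proj_W(v) = (-1/3, 2/3, 1/3).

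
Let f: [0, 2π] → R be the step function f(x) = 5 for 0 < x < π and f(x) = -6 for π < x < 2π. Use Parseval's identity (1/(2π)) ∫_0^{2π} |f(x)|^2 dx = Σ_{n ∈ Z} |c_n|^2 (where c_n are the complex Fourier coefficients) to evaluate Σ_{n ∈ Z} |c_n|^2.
Σ |c_n|^2 = 61/2

Parseval equates the L^2 energy of f (normalised by 1/(2π)) with the ℓ^2 sum of its Fourier coefficients: (1/(2π)) ∫_0^{2π} |f|^2 = Σ |c_n|^2.
Compute the left side: (1/(2π)) [∫_0^π 5^2 dx + ∫_π^{2π} (-6)^2 dx] = (1/(2π)) · (25π + 36π) = (25 + 36)/2 = 61/2.
So Σ_{n ∈ Z} |c_n|^2 = 61/2.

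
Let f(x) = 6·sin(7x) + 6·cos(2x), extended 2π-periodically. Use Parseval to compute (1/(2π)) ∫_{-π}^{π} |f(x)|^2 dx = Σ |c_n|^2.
Σ |c_n|^2 = 36

Expand |f|^2 and use orthogonality of {sin(nx), cos(mx)} on [-π, π]:
  ∫_{-π}^{π} sin(nx)^2 dx = π, ∫ cos(mx)^2 dx = π, and cross terms integrate to 0.
So ∫_{-π}^{π} f(x)^2 dx = 6^2 · π + 6^2 · π = (36 + 36)π.
Divide by 2π: (36 + 36)/2 = 36.
By Parseval, this equals Σ |c_n|^2.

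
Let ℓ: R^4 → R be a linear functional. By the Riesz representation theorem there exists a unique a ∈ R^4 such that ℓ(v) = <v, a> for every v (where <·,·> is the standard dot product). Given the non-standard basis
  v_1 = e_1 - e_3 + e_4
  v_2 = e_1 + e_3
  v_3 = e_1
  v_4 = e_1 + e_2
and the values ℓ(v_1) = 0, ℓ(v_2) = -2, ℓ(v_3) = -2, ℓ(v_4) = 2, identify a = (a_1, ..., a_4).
a = (-2, 4, 0, 2)

Write a = (a_1, ..., a_4) in the standard basis. For each basis vector v_i, ℓ(v_i) = <v_i, a> is a linear equation in the a_j's. Collect the n equations into a matrix system V a = ℓ, where row i of V is v_i (expressed in the standard basis). Since V is invertible (lower-triangular with 1s on the diagonal, up to permutation), solve by back-substitution:
  V =
[[1, 0, -1, 1],
 [1, 0, 1, 0],
 [1, 0, 0, 0],
 [1, 1, 0, 0]]
  V a = (0, -2, -2, 2)
Solving gives a = (-2, 4, 0, 2).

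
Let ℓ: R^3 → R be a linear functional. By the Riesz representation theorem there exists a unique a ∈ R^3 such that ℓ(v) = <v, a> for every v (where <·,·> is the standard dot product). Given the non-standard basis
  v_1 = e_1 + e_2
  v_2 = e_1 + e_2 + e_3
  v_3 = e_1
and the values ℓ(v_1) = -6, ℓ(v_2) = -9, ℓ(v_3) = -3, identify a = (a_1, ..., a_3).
a = (-3, -3, -3)

Write a = (a_1, ..., a_3) in the standard basis. For each basis vector v_i, ℓ(v_i) = <v_i, a> is a linear equation in the a_j's. Collect the n equations into a matrix system V a = ℓ, where row i of V is v_i (expressed in the standard basis). Since V is invertible (lower-triangular with 1s on the diagonal, up to permutation), solve by back-substitution:
  V =
[[1, 1, 0],
 [1, 1, 1],
 [1, 0, 0]]
  V a = (-6, -9, -3)
Solving gives a = (-3, -3, -3).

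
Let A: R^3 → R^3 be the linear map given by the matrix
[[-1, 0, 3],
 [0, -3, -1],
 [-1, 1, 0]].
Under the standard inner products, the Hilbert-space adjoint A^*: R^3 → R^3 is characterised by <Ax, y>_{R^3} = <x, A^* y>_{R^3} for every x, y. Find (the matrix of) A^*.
A^* = A^T =
[[-1, 0, -1],
 [0, -3, 1],
 [3, -1, 0]]

For real matrices with standard dot products, the defining identity <Ax, y> = <x, A^* y> gives (Ax)^T y = x^T (A^*) y, i.e. x^T A^T y = x^T (A^*) y. Since this holds for all x, y, we must have A^* = A^T. Therefore
A^* =
[[-1, 0, -1],
 [0, -3, 1],
 [3, -1, 0]].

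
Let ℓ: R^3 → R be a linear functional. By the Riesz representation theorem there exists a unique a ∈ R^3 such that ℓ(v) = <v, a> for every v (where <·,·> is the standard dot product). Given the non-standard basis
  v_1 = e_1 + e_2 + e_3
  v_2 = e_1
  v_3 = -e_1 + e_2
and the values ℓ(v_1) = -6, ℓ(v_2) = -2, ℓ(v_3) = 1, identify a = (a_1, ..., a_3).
a = (-2, -1, -3)

Write a = (a_1, ..., a_3) in the standard basis. For each basis vector v_i, ℓ(v_i) = <v_i, a> is a linear equation in the a_j's. Collect the n equations into a matrix system V a = ℓ, where row i of V is v_i (expressed in the standard basis). Since V is invertible (lower-triangular with 1s on the diagonal, up to permutation), solve by back-substitution:
  V =
[[1, 1, 1],
 [1, 0, 0],
 [-1, 1, 0]]
  V a = (-6, -2, 1)
Solving gives a = (-2, -1, -3).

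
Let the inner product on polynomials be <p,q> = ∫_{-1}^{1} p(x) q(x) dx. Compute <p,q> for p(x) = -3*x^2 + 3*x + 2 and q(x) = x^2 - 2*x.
<p,q> = -58/15

Expand the product: p(x)·q(x) = -3*x^4 + 9*x^3 - 4*x^2 - 4*x.
∫_{-1}^{1} of each monomial x^k gives [2/(k+1) if k even, 0 if k odd]. Integrating term-by-term (or equivalently evaluating the antiderivative F(x) = -3*x^5/5 + 9*x^4/4 - 4*x^3/3 - 2*x^2 at the endpoints):
  F(1) − F(−1) = -101/60 − (131/60) = -58/15.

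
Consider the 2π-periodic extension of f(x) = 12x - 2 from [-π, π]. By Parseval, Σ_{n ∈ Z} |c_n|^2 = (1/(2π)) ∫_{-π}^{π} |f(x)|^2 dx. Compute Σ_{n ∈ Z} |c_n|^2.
Σ |c_n|^2 = 48π^2 + 4

Expand and integrate term by term over [-π, π]:
  ∫ (12x)^2 dx = 144·(2π^3/3); ∫ 2·12·(-2)·x dx = 0 (odd integrand); ∫ (-2)^2 dx = 4·2π.
So (1/(2π)) ∫_{-π}^{π} (12x - 2)^2 dx = 144π^2/3 + 4 = 48π^2 + 4.
Parseval ⇒ Σ |c_n|^2 = 48π^2 + 4.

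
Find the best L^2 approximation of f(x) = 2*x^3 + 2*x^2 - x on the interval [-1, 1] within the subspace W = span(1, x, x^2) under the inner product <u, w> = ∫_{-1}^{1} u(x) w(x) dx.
g(x) = 2*x^2 + x/5

The best approximation g ∈ W is the orthogonal projection of f onto W. Writing g = a_0 + a_1 x + a_2 x^2, the coefficients solve the normal equations G · a = b where
  G_{ij} = <φ_i, φ_j> and b_i = <f, φ_i>, with φ_0 = 1, φ_1 = x, φ_2 = x^2.
G =
  [2, 0, 2/3]
  [0, 2/3, 0]
  [2/3, 0, 2/5],
b = (4/3, 2/15, 4/5).
Solving gives a_0 = 0, a_1 = 1/5, a_2 = 2, so
  g(x) = 2*x^2 + x/5.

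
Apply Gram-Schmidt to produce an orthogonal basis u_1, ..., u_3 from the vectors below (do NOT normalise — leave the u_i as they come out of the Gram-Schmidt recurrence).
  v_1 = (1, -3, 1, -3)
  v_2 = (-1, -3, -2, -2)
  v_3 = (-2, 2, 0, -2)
Orthogonal basis:
  u_1 = (1, -3, 1, -3)
  u_2 = (-8/5, -6/5, -13/5, -1/5)
  u_3 = (-31/18, 11/6, 7/18, -41/18)

Apply the Gram-Schmidt recurrence
  u_1 = v_1
  u_i = v_i − Σ_{j<i} ((v_i · u_j) / (u_j · u_j)) · u_j.

Step by step this gives:
  u_1 = (1, -3, 1, -3)
  u_2 = (-8/5, -6/5, -13/5, -1/5)
  u_3 = (-31/18, 11/6, 7/18, -41/18)

Orthogonality check:
  u_2 · u_1 = 0 (should be 0)
  u_3 · u_1 = 0 (should be 0)
  u_3 · u_2 = 0 (should be 0)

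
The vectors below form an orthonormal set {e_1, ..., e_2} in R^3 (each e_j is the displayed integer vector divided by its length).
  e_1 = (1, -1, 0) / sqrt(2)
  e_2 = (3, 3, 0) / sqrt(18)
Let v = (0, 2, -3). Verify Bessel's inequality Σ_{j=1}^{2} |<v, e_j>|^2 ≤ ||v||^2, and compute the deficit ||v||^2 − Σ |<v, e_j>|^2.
Σ |<v, e_j>|^2 = 4; ||v||^2 = 13; deficit = 9

Write each e_j = u_j / sqrt(<u_j, u_j>) where u_j is the displayed integer vector. Then <v, e_j> = <v, u_j> / sqrt(<u_j, u_j>), so |<v, e_j>|^2 = <v, u_j>^2 / <u_j, u_j>.
Coefficients: <v, e_1> = -2/sqrt(2), <v, e_2> = 6/sqrt(18).
Square and sum: Σ |<v, e_j>|^2 = 4.
Compute ||v||^2 = v·v = 13.
Deficit = 13 − 4 = 9 ≥ 0, confirming Bessel's inequality. (The deficit equals ||v − Σ <v,e_j> e_j||^2, the squared distance from v to span{e_j}.)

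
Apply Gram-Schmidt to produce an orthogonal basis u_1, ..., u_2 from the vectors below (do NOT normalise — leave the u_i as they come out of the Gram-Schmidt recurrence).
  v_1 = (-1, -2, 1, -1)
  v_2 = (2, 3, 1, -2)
Orthogonal basis:
  u_1 = (-1, -2, 1, -1)
  u_2 = (9/7, 11/7, 12/7, -19/7)

Apply the Gram-Schmidt recurrence
  u_1 = v_1
  u_i = v_i − Σ_{j<i} ((v_i · u_j) / (u_j · u_j)) · u_j.

Step by step this gives:
  u_1 = (-1, -2, 1, -1)
  u_2 = (9/7, 11/7, 12/7, -19/7)

Orthogonality check:
  u_2 · u_1 = 0 (should be 0)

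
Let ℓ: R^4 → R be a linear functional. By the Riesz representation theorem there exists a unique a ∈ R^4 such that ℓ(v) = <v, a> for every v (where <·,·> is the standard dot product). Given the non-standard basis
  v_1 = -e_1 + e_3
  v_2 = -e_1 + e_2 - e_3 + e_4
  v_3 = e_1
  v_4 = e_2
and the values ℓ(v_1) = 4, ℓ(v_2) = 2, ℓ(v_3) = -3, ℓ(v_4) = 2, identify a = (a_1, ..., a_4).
a = (-3, 2, 1, -2)

Write a = (a_1, ..., a_4) in the standard basis. For each basis vector v_i, ℓ(v_i) = <v_i, a> is a linear equation in the a_j's. Collect the n equations into a matrix system V a = ℓ, where row i of V is v_i (expressed in the standard basis). Since V is invertible (lower-triangular with 1s on the diagonal, up to permutation), solve by back-substitution:
  V =
[[-1, 0, 1, 0],
 [-1, 1, -1, 1],
 [1, 0, 0, 0],
 [0, 1, 0, 0]]
  V a = (4, 2, -3, 2)
Solving gives a = (-3, 2, 1, -2).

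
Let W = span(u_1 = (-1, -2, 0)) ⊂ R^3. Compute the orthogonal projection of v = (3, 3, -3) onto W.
proj_W(v) = (9/5, 18/5, 0)

Set up U = [u_1 | ... | u_1] ∈ R^(3×1). The projector onto W = col(U) is P = U (U^T U)^(-1) U^T.
Compute U^T U =
  [5],
and U^T v = (-9).
Solve U^T U · c = U^T v for the coefficients: c = (-9/5). The projection is proj_W(v) = U c.
Check: (v - proj_W(v)) · u_1 = 0  (should be 0).
Result: proj_W(v) = (9/5, 18/5, 0).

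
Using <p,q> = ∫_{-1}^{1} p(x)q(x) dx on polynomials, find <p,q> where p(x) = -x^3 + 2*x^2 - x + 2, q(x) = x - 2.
<p,q> = -176/15

Expand the product: p(x)·q(x) = -x^4 + 4*x^3 - 5*x^2 + 4*x - 4.
∫_{-1}^{1} of each monomial x^k gives [2/(k+1) if k even, 0 if k odd]. Integrating term-by-term (or equivalently evaluating the antiderivative F(x) = -x^5/5 + x^4 - 5*x^3/3 + 2*x^2 - 4*x at the endpoints):
  F(1) − F(−1) = -43/15 − (133/15) = -176/15.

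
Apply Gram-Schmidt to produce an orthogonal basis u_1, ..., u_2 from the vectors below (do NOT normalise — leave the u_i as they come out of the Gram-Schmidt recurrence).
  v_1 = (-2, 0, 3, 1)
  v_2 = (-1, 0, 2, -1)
Orthogonal basis:
  u_1 = (-2, 0, 3, 1)
  u_2 = (0, 0, 1/2, -3/2)

Apply the Gram-Schmidt recurrence
  u_1 = v_1
  u_i = v_i − Σ_{j<i} ((v_i · u_j) / (u_j · u_j)) · u_j.

Step by step this gives:
  u_1 = (-2, 0, 3, 1)
  u_2 = (0, 0, 1/2, -3/2)

Orthogonality check:
  u_2 · u_1 = 0 (should be 0)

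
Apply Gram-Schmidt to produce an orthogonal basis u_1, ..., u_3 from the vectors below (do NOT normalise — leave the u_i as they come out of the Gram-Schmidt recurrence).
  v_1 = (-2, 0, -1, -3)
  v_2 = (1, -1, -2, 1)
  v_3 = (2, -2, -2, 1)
Orthogonal basis:
  u_1 = (-2, 0, -1, -3)
  u_2 = (4/7, -1, -31/14, 5/14)
  u_3 = (51/89, -67/89, 36/89, -46/89)

Apply the Gram-Schmidt recurrence
  u_1 = v_1
  u_i = v_i − Σ_{j<i} ((v_i · u_j) / (u_j · u_j)) · u_j.

Step by step this gives:
  u_1 = (-2, 0, -1, -3)
  u_2 = (4/7, -1, -31/14, 5/14)
  u_3 = (51/89, -67/89, 36/89, -46/89)

Orthogonality check:
  u_2 · u_1 = 0 (should be 0)
  u_3 · u_1 = 0 (should be 0)
  u_3 · u_2 = 0 (should be 0)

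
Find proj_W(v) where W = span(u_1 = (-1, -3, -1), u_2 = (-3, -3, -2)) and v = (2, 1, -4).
proj_W(v) = (-1/46, 15/46, 1/23)

Set up U = [u_1 | ... | u_2] ∈ R^(3×2). The projector onto W = col(U) is P = U (U^T U)^(-1) U^T.
Compute U^T U =
  [11, 14]
  [14, 22],
and U^T v = (-1, -1).
Solve U^T U · c = U^T v for the coefficients: c = (-4/23, 3/46). The projection is proj_W(v) = U c.
Check: (v - proj_W(v)) · u_1 = 0  (should be 0).
Check: (v - proj_W(v)) · u_2 = 0  (should be 0).
Result: proj_W(v) = (-1/46, 15/46, 1/23).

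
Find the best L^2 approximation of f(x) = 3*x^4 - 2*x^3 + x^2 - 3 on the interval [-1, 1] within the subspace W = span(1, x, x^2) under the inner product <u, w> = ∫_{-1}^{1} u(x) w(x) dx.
g(x) = 25*x^2/7 - 6*x/5 - 114/35

The best approximation g ∈ W is the orthogonal projection of f onto W. Writing g = a_0 + a_1 x + a_2 x^2, the coefficients solve the normal equations G · a = b where
  G_{ij} = <φ_i, φ_j> and b_i = <f, φ_i>, with φ_0 = 1, φ_1 = x, φ_2 = x^2.
G =
  [2, 0, 2/3]
  [0, 2/3, 0]
  [2/3, 0, 2/5],
b = (-62/15, -4/5, -26/35).
Solving gives a_0 = -114/35, a_1 = -6/5, a_2 = 25/7, so
  g(x) = 25*x^2/7 - 6*x/5 - 114/35.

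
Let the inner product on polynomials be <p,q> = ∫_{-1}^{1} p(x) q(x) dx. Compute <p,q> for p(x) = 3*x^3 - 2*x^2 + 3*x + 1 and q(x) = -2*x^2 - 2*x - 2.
<p,q> = -112/15

Expand the product: p(x)·q(x) = -6*x^5 - 2*x^4 - 8*x^3 - 4*x^2 - 8*x - 2.
∫_{-1}^{1} of each monomial x^k gives [2/(k+1) if k even, 0 if k odd]. Integrating term-by-term (or equivalently evaluating the antiderivative F(x) = -x^6 - 2*x^5/5 - 2*x^4 - 4*x^3/3 - 4*x^2 - 2*x at the endpoints):
  F(1) − F(−1) = -161/15 − (-49/15) = -112/15.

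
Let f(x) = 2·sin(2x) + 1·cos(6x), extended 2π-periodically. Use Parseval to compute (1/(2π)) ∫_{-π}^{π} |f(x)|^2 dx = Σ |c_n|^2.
Σ |c_n|^2 = 5/2

Expand |f|^2 and use orthogonality of {sin(nx), cos(mx)} on [-π, π]:
  ∫_{-π}^{π} sin(nx)^2 dx = π, ∫ cos(mx)^2 dx = π, and cross terms integrate to 0.
So ∫_{-π}^{π} f(x)^2 dx = 2^2 · π + 1^2 · π = (4 + 1)π.
Divide by 2π: (4 + 1)/2 = 5/2.
By Parseval, this equals Σ |c_n|^2.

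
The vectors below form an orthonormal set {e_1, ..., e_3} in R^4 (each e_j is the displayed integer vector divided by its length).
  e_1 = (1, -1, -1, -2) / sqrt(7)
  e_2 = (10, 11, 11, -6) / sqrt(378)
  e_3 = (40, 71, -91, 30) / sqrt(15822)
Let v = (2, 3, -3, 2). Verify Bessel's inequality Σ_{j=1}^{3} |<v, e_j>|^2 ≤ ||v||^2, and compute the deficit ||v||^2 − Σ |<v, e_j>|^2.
Σ |<v, e_j>|^2 = 7474/293; ||v||^2 = 26; deficit = 144/293

Write each e_j = u_j / sqrt(<u_j, u_j>) where u_j is the displayed integer vector. Then <v, e_j> = <v, u_j> / sqrt(<u_j, u_j>), so |<v, e_j>|^2 = <v, u_j>^2 / <u_j, u_j>.
Coefficients: <v, e_1> = -2/sqrt(7), <v, e_2> = 8/sqrt(378), <v, e_3> = 626/sqrt(15822).
Square and sum: Σ |<v, e_j>|^2 = 7474/293.
Compute ||v||^2 = v·v = 26.
Deficit = 26 − 7474/293 = 144/293 ≥ 0, confirming Bessel's inequality. (The deficit equals ||v − Σ <v,e_j> e_j||^2, the squared distance from v to span{e_j}.)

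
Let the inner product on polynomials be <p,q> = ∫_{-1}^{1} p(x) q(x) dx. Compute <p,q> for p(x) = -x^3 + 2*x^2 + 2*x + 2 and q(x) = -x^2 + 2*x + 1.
<p,q> = 76/15

Expand the product: p(x)·q(x) = x^5 - 4*x^4 + x^3 + 4*x^2 + 6*x + 2.
∫_{-1}^{1} of each monomial x^k gives [2/(k+1) if k even, 0 if k odd]. Integrating term-by-term (or equivalently evaluating the antiderivative F(x) = x^6/6 - 4*x^5/5 + x^4/4 + 4*x^3/3 + 3*x^2 + 2*x at the endpoints):
  F(1) − F(−1) = 119/20 − (53/60) = 76/15.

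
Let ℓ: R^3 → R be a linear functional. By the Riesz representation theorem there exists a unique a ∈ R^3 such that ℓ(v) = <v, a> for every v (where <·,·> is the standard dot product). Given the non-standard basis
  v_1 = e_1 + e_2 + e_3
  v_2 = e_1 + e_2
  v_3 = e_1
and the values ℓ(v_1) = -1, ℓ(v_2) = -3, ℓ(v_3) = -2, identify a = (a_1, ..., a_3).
a = (-2, -1, 2)

Write a = (a_1, ..., a_3) in the standard basis. For each basis vector v_i, ℓ(v_i) = <v_i, a> is a linear equation in the a_j's. Collect the n equations into a matrix system V a = ℓ, where row i of V is v_i (expressed in the standard basis). Since V is invertible (lower-triangular with 1s on the diagonal, up to permutation), solve by back-substitution:
  V =
[[1, 1, 1],
 [1, 1, 0],
 [1, 0, 0]]
  V a = (-1, -3, -2)
Solving gives a = (-2, -1, 2).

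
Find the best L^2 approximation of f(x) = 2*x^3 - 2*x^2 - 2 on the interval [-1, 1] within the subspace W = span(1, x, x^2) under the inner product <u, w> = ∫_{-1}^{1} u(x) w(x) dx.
g(x) = -2*x^2 + 6*x/5 - 2

The best approximation g ∈ W is the orthogonal projection of f onto W. Writing g = a_0 + a_1 x + a_2 x^2, the coefficients solve the normal equations G · a = b where
  G_{ij} = <φ_i, φ_j> and b_i = <f, φ_i>, with φ_0 = 1, φ_1 = x, φ_2 = x^2.
G =
  [2, 0, 2/3]
  [0, 2/3, 0]
  [2/3, 0, 2/5],
b = (-16/3, 4/5, -32/15).
Solving gives a_0 = -2, a_1 = 6/5, a_2 = -2, so
  g(x) = -2*x^2 + 6*x/5 - 2.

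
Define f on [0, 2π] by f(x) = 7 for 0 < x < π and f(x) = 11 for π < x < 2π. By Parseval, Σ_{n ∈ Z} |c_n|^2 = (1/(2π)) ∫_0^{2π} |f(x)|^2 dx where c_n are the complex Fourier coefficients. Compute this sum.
Σ |c_n|^2 = 85

Parseval equates the L^2 energy of f (normalised by 1/(2π)) with the ℓ^2 sum of its Fourier coefficients: (1/(2π)) ∫_0^{2π} |f|^2 = Σ |c_n|^2.
Compute the left side: (1/(2π)) [∫_0^π 7^2 dx + ∫_π^{2π} 11^2 dx] = (1/(2π)) · (49π + 121π) = (49 + 121)/2 = 85.
So Σ_{n ∈ Z} |c_n|^2 = 85.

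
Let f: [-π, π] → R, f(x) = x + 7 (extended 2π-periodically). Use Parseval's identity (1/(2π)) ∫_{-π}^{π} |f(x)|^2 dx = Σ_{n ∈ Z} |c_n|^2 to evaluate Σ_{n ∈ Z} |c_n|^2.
Σ |c_n|^2 = π^2/3 + 49

Expand and integrate term by term over [-π, π]:
  ∫ (x)^2 dx = 1·(2π^3/3); ∫ 2·1·(7)·x dx = 0 (odd integrand); ∫ 7^2 dx = 49·2π.
So (1/(2π)) ∫_{-π}^{π} (x + 7)^2 dx = 1π^2/3 + 49 = π^2/3 + 49.
Parseval ⇒ Σ |c_n|^2 = π^2/3 + 49.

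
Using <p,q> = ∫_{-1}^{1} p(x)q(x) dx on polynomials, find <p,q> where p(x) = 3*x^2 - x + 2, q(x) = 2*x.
<p,q> = -4/3

Expand the product: p(x)·q(x) = 6*x^3 - 2*x^2 + 4*x.
∫_{-1}^{1} of each monomial x^k gives [2/(k+1) if k even, 0 if k odd]. Integrating term-by-term (or equivalently evaluating the antiderivative F(x) = 3*x^4/2 - 2*x^3/3 + 2*x^2 at the endpoints):
  F(1) − F(−1) = 17/6 − (25/6) = -4/3.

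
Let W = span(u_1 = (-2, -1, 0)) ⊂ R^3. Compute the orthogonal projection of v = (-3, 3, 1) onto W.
proj_W(v) = (-6/5, -3/5, 0)

Set up U = [u_1 | ... | u_1] ∈ R^(3×1). The projector onto W = col(U) is P = U (U^T U)^(-1) U^T.
Compute U^T U =
  [5],
and U^T v = (3).
Solve U^T U · c = U^T v for the coefficients: c = (3/5). The projection is proj_W(v) = U c.
Check: (v - proj_W(v)) · u_1 = 0  (should be 0).
Result: proj_W(v) = (-6/5, -3/5, 0).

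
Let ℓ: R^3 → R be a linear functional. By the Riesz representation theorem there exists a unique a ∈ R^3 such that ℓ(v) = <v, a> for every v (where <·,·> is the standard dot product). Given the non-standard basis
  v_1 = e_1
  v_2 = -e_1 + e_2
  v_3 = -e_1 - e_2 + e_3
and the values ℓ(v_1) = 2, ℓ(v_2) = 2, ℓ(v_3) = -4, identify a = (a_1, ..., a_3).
a = (2, 4, 2)

Write a = (a_1, ..., a_3) in the standard basis. For each basis vector v_i, ℓ(v_i) = <v_i, a> is a linear equation in the a_j's. Collect the n equations into a matrix system V a = ℓ, where row i of V is v_i (expressed in the standard basis). Since V is invertible (lower-triangular with 1s on the diagonal, up to permutation), solve by back-substitution:
  V =
[[1, 0, 0],
 [-1, 1, 0],
 [-1, -1, 1]]
  V a = (2, 2, -4)
Solving gives a = (2, 4, 2).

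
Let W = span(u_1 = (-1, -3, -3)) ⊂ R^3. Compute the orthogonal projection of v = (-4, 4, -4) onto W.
proj_W(v) = (-4/19, -12/19, -12/19)

Set up U = [u_1 | ... | u_1] ∈ R^(3×1). The projector onto W = col(U) is P = U (U^T U)^(-1) U^T.
Compute U^T U =
  [19],
and U^T v = (4).
Solve U^T U · c = U^T v for the coefficients: c = (4/19). The projection is proj_W(v) = U c.
Check: (v - proj_W(v)) · u_1 = 0  (should be 0).
Result: proj_W(v) = (-4/19, -12/19, -12/19).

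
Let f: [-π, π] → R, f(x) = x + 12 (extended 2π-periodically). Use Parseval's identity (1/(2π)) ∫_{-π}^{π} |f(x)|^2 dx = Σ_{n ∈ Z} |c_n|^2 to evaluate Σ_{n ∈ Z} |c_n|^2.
Σ |c_n|^2 = π^2/3 + 144

Expand and integrate term by term over [-π, π]:
  ∫ (x)^2 dx = 1·(2π^3/3); ∫ 2·1·(12)·x dx = 0 (odd integrand); ∫ 12^2 dx = 144·2π.
So (1/(2π)) ∫_{-π}^{π} (x + 12)^2 dx = 1π^2/3 + 144 = π^2/3 + 144.
Parseval ⇒ Σ |c_n|^2 = π^2/3 + 144.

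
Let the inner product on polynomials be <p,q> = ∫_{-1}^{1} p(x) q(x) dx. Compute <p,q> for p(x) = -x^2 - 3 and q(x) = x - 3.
<p,q> = 20

Expand the product: p(x)·q(x) = -x^3 + 3*x^2 - 3*x + 9.
∫_{-1}^{1} of each monomial x^k gives [2/(k+1) if k even, 0 if k odd]. Integrating term-by-term (or equivalently evaluating the antiderivative F(x) = -x^4/4 + x^3 - 3*x^2/2 + 9*x at the endpoints):
  F(1) − F(−1) = 33/4 − (-47/4) = 20.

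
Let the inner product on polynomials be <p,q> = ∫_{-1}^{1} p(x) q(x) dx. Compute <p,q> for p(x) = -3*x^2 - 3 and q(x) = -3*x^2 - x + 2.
<p,q> = -32/5

Expand the product: p(x)·q(x) = 9*x^4 + 3*x^3 + 3*x^2 + 3*x - 6.
∫_{-1}^{1} of each monomial x^k gives [2/(k+1) if k even, 0 if k odd]. Integrating term-by-term (or equivalently evaluating the antiderivative F(x) = 9*x^5/5 + 3*x^4/4 + x^3 + 3*x^2/2 - 6*x at the endpoints):
  F(1) − F(−1) = -19/20 − (109/20) = -32/5.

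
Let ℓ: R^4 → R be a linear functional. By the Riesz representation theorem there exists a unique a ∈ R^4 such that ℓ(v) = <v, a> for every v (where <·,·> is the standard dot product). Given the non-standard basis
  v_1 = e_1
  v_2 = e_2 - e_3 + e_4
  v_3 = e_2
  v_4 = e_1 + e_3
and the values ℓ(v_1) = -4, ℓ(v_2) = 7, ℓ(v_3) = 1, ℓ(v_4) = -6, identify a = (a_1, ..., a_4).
a = (-4, 1, -2, 4)

Write a = (a_1, ..., a_4) in the standard basis. For each basis vector v_i, ℓ(v_i) = <v_i, a> is a linear equation in the a_j's. Collect the n equations into a matrix system V a = ℓ, where row i of V is v_i (expressed in the standard basis). Since V is invertible (lower-triangular with 1s on the diagonal, up to permutation), solve by back-substitution:
  V =
[[1, 0, 0, 0],
 [0, 1, -1, 1],
 [0, 1, 0, 0],
 [1, 0, 1, 0]]
  V a = (-4, 7, 1, -6)
Solving gives a = (-4, 1, -2, 4).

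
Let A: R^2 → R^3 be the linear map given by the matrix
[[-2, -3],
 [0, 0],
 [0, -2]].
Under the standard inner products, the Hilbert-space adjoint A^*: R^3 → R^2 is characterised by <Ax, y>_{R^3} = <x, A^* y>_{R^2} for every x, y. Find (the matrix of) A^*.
A^* = A^T =
[[-2, 0, 0],
 [-3, 0, -2]]

For real matrices with standard dot products, the defining identity <Ax, y> = <x, A^* y> gives (Ax)^T y = x^T (A^*) y, i.e. x^T A^T y = x^T (A^*) y. Since this holds for all x, y, we must have A^* = A^T. Therefore
A^* =
[[-2, 0, 0],
 [-3, 0, -2]].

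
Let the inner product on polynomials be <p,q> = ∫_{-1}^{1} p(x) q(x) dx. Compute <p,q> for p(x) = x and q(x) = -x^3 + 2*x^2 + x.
<p,q> = 4/15

Expand the product: p(x)·q(x) = -x^4 + 2*x^3 + x^2.
∫_{-1}^{1} of each monomial x^k gives [2/(k+1) if k even, 0 if k odd]. Integrating term-by-term (or equivalently evaluating the antiderivative F(x) = -x^5/5 + x^4/2 + x^3/3 at the endpoints):
  F(1) − F(−1) = 19/30 − (11/30) = 4/15.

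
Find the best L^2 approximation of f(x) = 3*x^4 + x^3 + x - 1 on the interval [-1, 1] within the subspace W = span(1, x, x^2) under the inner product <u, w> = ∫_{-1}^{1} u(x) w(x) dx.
g(x) = 18*x^2/7 + 8*x/5 - 44/35

The best approximation g ∈ W is the orthogonal projection of f onto W. Writing g = a_0 + a_1 x + a_2 x^2, the coefficients solve the normal equations G · a = b where
  G_{ij} = <φ_i, φ_j> and b_i = <f, φ_i>, with φ_0 = 1, φ_1 = x, φ_2 = x^2.
G =
  [2, 0, 2/3]
  [0, 2/3, 0]
  [2/3, 0, 2/5],
b = (-4/5, 16/15, 4/21).
Solving gives a_0 = -44/35, a_1 = 8/5, a_2 = 18/7, so
  g(x) = 18*x^2/7 + 8*x/5 - 44/35.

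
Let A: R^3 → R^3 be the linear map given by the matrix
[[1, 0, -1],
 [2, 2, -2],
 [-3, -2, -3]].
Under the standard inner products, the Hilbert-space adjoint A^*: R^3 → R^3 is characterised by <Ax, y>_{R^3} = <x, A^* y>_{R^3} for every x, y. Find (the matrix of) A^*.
A^* = A^T =
[[1, 2, -3],
 [0, 2, -2],
 [-1, -2, -3]]

For real matrices with standard dot products, the defining identity <Ax, y> = <x, A^* y> gives (Ax)^T y = x^T (A^*) y, i.e. x^T A^T y = x^T (A^*) y. Since this holds for all x, y, we must have A^* = A^T. Therefore
A^* =
[[1, 2, -3],
 [0, 2, -2],
 [-1, -2, -3]].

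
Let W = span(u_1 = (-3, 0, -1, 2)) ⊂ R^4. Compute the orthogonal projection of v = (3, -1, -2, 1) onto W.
proj_W(v) = (15/14, 0, 5/14, -5/7)

Set up U = [u_1 | ... | u_1] ∈ R^(4×1). The projector onto W = col(U) is P = U (U^T U)^(-1) U^T.
Compute U^T U =
  [14],
and U^T v = (-5).
Solve U^T U · c = U^T v for the coefficients: c = (-5/14). The projection is proj_W(v) = U c.
Check: (v - proj_W(v)) · u_1 = 0  (should be 0).
Result: proj_W(v) = (15/14, 0, 5/14, -5/7).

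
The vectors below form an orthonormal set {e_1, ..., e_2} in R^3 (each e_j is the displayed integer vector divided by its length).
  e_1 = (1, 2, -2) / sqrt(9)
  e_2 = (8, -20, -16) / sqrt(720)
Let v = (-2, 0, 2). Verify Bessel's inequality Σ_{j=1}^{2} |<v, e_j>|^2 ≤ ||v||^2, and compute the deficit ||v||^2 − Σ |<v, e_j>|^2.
Σ |<v, e_j>|^2 = 36/5; ||v||^2 = 8; deficit = 4/5

Write each e_j = u_j / sqrt(<u_j, u_j>) where u_j is the displayed integer vector. Then <v, e_j> = <v, u_j> / sqrt(<u_j, u_j>), so |<v, e_j>|^2 = <v, u_j>^2 / <u_j, u_j>.
Coefficients: <v, e_1> = -6/sqrt(9), <v, e_2> = -48/sqrt(720).
Square and sum: Σ |<v, e_j>|^2 = 36/5.
Compute ||v||^2 = v·v = 8.
Deficit = 8 − 36/5 = 4/5 ≥ 0, confirming Bessel's inequality. (The deficit equals ||v − Σ <v,e_j> e_j||^2, the squared distance from v to span{e_j}.)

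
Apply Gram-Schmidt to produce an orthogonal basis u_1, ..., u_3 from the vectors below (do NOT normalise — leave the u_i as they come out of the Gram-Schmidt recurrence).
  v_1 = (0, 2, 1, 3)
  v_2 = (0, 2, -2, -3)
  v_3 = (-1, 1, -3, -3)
Orthogonal basis:
  u_1 = (0, 2, 1, 3)
  u_2 = (0, 3, -3/2, -3/2)
  u_3 = (-1, -5/21, -20/21, 10/21)

Apply the Gram-Schmidt recurrence
  u_1 = v_1
  u_i = v_i − Σ_{j<i} ((v_i · u_j) / (u_j · u_j)) · u_j.

Step by step this gives:
  u_1 = (0, 2, 1, 3)
  u_2 = (0, 3, -3/2, -3/2)
  u_3 = (-1, -5/21, -20/21, 10/21)

Orthogonality check:
  u_2 · u_1 = 0 (should be 0)
  u_3 · u_1 = 0 (should be 0)
  u_3 · u_2 = 0 (should be 0)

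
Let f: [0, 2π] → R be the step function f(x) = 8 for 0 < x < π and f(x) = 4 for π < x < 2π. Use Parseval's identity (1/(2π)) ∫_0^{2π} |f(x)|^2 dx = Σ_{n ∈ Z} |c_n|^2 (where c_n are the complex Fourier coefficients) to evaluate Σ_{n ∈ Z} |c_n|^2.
Σ |c_n|^2 = 40

Parseval equates the L^2 energy of f (normalised by 1/(2π)) with the ℓ^2 sum of its Fourier coefficients: (1/(2π)) ∫_0^{2π} |f|^2 = Σ |c_n|^2.
Compute the left side: (1/(2π)) [∫_0^π 8^2 dx + ∫_π^{2π} 4^2 dx] = (1/(2π)) · (64π + 16π) = (64 + 16)/2 = 40.
So Σ_{n ∈ Z} |c_n|^2 = 40.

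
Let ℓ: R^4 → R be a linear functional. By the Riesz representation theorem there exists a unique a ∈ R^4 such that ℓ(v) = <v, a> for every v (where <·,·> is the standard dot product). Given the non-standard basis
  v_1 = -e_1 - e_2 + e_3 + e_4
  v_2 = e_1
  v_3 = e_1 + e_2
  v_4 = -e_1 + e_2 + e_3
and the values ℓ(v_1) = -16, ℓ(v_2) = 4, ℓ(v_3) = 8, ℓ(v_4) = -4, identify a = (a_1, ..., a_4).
a = (4, 4, -4, -4)

Write a = (a_1, ..., a_4) in the standard basis. For each basis vector v_i, ℓ(v_i) = <v_i, a> is a linear equation in the a_j's. Collect the n equations into a matrix system V a = ℓ, where row i of V is v_i (expressed in the standard basis). Since V is invertible (lower-triangular with 1s on the diagonal, up to permutation), solve by back-substitution:
  V =
[[-1, -1, 1, 1],
 [1, 0, 0, 0],
 [1, 1, 0, 0],
 [-1, 1, 1, 0]]
  V a = (-16, 4, 8, -4)
Solving gives a = (4, 4, -4, -4).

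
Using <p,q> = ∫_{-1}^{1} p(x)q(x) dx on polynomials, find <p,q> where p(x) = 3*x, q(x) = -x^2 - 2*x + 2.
<p,q> = -4

Expand the product: p(x)·q(x) = -3*x^3 - 6*x^2 + 6*x.
∫_{-1}^{1} of each monomial x^k gives [2/(k+1) if k even, 0 if k odd]. Integrating term-by-term (or equivalently evaluating the antiderivative F(x) = -3*x^4/4 - 2*x^3 + 3*x^2 at the endpoints):
  F(1) − F(−1) = 1/4 − (17/4) = -4.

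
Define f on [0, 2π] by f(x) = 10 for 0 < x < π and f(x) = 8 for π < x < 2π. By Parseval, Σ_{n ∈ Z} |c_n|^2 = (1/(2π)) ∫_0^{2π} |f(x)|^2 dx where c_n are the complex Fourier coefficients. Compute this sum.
Σ |c_n|^2 = 82

Parseval equates the L^2 energy of f (normalised by 1/(2π)) with the ℓ^2 sum of its Fourier coefficients: (1/(2π)) ∫_0^{2π} |f|^2 = Σ |c_n|^2.
Compute the left side: (1/(2π)) [∫_0^π 10^2 dx + ∫_π^{2π} 8^2 dx] = (1/(2π)) · (100π + 64π) = (100 + 64)/2 = 82.
So Σ_{n ∈ Z} |c_n|^2 = 82.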